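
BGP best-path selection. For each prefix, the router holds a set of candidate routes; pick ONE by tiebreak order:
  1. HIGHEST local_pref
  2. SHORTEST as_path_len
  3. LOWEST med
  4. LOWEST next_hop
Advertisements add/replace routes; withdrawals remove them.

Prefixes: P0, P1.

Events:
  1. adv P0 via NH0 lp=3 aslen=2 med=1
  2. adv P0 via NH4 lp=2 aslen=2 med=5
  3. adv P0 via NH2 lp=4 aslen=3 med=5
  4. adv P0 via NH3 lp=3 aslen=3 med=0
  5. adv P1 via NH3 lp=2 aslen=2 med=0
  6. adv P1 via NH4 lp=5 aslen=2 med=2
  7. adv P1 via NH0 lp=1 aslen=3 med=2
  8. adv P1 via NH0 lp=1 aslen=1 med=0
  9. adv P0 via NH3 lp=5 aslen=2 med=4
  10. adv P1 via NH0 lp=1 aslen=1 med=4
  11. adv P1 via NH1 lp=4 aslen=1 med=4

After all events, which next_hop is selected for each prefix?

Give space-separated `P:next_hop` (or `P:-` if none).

Answer: P0:NH3 P1:NH4

Derivation:
Op 1: best P0=NH0 P1=-
Op 2: best P0=NH0 P1=-
Op 3: best P0=NH2 P1=-
Op 4: best P0=NH2 P1=-
Op 5: best P0=NH2 P1=NH3
Op 6: best P0=NH2 P1=NH4
Op 7: best P0=NH2 P1=NH4
Op 8: best P0=NH2 P1=NH4
Op 9: best P0=NH3 P1=NH4
Op 10: best P0=NH3 P1=NH4
Op 11: best P0=NH3 P1=NH4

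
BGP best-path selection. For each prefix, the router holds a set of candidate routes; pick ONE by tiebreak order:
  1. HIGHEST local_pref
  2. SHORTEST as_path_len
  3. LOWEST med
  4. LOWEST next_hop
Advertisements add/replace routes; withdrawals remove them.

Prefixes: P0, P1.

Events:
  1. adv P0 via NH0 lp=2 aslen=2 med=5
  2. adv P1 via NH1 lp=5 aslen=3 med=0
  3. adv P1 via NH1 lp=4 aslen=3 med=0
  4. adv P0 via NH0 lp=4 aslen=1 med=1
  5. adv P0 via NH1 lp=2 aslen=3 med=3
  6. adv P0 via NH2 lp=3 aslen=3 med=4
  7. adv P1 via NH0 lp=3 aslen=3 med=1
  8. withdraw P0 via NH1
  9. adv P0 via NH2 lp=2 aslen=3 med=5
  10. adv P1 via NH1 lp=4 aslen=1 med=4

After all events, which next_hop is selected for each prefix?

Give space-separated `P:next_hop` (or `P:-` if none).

Op 1: best P0=NH0 P1=-
Op 2: best P0=NH0 P1=NH1
Op 3: best P0=NH0 P1=NH1
Op 4: best P0=NH0 P1=NH1
Op 5: best P0=NH0 P1=NH1
Op 6: best P0=NH0 P1=NH1
Op 7: best P0=NH0 P1=NH1
Op 8: best P0=NH0 P1=NH1
Op 9: best P0=NH0 P1=NH1
Op 10: best P0=NH0 P1=NH1

Answer: P0:NH0 P1:NH1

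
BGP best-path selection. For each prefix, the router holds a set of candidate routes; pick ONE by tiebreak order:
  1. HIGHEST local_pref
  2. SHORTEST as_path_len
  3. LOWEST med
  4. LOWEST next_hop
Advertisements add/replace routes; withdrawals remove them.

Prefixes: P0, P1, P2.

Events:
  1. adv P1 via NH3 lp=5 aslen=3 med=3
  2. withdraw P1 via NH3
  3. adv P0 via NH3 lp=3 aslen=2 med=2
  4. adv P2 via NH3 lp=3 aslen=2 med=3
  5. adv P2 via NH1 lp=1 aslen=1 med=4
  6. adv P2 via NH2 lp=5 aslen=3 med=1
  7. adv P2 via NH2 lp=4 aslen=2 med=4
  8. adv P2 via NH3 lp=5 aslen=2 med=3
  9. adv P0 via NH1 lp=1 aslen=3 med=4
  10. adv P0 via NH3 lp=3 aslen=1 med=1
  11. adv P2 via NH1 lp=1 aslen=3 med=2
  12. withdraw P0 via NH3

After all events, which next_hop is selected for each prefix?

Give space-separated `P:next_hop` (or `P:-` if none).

Op 1: best P0=- P1=NH3 P2=-
Op 2: best P0=- P1=- P2=-
Op 3: best P0=NH3 P1=- P2=-
Op 4: best P0=NH3 P1=- P2=NH3
Op 5: best P0=NH3 P1=- P2=NH3
Op 6: best P0=NH3 P1=- P2=NH2
Op 7: best P0=NH3 P1=- P2=NH2
Op 8: best P0=NH3 P1=- P2=NH3
Op 9: best P0=NH3 P1=- P2=NH3
Op 10: best P0=NH3 P1=- P2=NH3
Op 11: best P0=NH3 P1=- P2=NH3
Op 12: best P0=NH1 P1=- P2=NH3

Answer: P0:NH1 P1:- P2:NH3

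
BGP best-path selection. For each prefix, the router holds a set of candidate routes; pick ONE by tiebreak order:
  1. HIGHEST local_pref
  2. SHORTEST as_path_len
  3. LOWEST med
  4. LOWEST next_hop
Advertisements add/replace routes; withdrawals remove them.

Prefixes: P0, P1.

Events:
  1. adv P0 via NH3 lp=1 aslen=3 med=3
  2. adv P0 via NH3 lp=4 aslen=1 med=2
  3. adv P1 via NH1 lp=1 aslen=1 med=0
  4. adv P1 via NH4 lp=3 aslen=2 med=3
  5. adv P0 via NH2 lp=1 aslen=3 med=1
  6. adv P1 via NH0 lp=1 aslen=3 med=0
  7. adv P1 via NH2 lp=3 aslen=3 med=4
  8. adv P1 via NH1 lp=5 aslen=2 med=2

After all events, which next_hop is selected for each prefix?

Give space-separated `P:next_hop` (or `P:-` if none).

Op 1: best P0=NH3 P1=-
Op 2: best P0=NH3 P1=-
Op 3: best P0=NH3 P1=NH1
Op 4: best P0=NH3 P1=NH4
Op 5: best P0=NH3 P1=NH4
Op 6: best P0=NH3 P1=NH4
Op 7: best P0=NH3 P1=NH4
Op 8: best P0=NH3 P1=NH1

Answer: P0:NH3 P1:NH1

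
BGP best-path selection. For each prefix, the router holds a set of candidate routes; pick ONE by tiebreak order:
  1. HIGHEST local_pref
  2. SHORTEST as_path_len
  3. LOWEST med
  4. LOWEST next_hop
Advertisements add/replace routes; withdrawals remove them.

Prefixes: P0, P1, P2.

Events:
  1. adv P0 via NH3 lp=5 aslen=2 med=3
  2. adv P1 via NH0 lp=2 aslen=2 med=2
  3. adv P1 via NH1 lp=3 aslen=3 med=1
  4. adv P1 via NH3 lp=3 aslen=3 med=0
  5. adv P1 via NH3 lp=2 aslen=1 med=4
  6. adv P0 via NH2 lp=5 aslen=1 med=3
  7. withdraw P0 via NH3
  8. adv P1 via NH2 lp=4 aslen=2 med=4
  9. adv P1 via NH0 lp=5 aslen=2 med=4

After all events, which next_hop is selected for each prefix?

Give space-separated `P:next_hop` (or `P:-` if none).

Answer: P0:NH2 P1:NH0 P2:-

Derivation:
Op 1: best P0=NH3 P1=- P2=-
Op 2: best P0=NH3 P1=NH0 P2=-
Op 3: best P0=NH3 P1=NH1 P2=-
Op 4: best P0=NH3 P1=NH3 P2=-
Op 5: best P0=NH3 P1=NH1 P2=-
Op 6: best P0=NH2 P1=NH1 P2=-
Op 7: best P0=NH2 P1=NH1 P2=-
Op 8: best P0=NH2 P1=NH2 P2=-
Op 9: best P0=NH2 P1=NH0 P2=-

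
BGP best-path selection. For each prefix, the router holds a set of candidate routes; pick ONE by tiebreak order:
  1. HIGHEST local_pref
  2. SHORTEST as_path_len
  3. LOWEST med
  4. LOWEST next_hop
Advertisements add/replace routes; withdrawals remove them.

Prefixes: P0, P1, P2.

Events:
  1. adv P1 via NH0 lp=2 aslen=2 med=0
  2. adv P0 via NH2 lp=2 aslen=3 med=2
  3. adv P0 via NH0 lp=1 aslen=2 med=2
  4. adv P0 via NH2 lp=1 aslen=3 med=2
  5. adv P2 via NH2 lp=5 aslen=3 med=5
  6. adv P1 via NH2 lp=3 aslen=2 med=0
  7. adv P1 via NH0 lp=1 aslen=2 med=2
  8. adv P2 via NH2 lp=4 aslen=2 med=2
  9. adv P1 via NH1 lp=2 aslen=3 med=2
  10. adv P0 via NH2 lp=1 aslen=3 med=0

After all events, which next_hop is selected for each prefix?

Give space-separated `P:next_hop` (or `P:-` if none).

Op 1: best P0=- P1=NH0 P2=-
Op 2: best P0=NH2 P1=NH0 P2=-
Op 3: best P0=NH2 P1=NH0 P2=-
Op 4: best P0=NH0 P1=NH0 P2=-
Op 5: best P0=NH0 P1=NH0 P2=NH2
Op 6: best P0=NH0 P1=NH2 P2=NH2
Op 7: best P0=NH0 P1=NH2 P2=NH2
Op 8: best P0=NH0 P1=NH2 P2=NH2
Op 9: best P0=NH0 P1=NH2 P2=NH2
Op 10: best P0=NH0 P1=NH2 P2=NH2

Answer: P0:NH0 P1:NH2 P2:NH2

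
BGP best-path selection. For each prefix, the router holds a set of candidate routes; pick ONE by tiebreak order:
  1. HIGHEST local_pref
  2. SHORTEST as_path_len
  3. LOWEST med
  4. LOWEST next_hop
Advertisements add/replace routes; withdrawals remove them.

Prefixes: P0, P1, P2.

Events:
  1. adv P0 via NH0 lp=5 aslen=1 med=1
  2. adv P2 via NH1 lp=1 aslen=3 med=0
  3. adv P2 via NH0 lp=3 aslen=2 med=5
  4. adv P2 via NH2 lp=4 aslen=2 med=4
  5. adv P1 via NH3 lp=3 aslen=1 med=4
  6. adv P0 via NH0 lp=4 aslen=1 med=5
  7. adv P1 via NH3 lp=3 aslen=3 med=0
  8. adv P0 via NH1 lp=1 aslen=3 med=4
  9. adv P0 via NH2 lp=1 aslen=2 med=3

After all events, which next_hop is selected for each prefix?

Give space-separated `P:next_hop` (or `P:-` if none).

Answer: P0:NH0 P1:NH3 P2:NH2

Derivation:
Op 1: best P0=NH0 P1=- P2=-
Op 2: best P0=NH0 P1=- P2=NH1
Op 3: best P0=NH0 P1=- P2=NH0
Op 4: best P0=NH0 P1=- P2=NH2
Op 5: best P0=NH0 P1=NH3 P2=NH2
Op 6: best P0=NH0 P1=NH3 P2=NH2
Op 7: best P0=NH0 P1=NH3 P2=NH2
Op 8: best P0=NH0 P1=NH3 P2=NH2
Op 9: best P0=NH0 P1=NH3 P2=NH2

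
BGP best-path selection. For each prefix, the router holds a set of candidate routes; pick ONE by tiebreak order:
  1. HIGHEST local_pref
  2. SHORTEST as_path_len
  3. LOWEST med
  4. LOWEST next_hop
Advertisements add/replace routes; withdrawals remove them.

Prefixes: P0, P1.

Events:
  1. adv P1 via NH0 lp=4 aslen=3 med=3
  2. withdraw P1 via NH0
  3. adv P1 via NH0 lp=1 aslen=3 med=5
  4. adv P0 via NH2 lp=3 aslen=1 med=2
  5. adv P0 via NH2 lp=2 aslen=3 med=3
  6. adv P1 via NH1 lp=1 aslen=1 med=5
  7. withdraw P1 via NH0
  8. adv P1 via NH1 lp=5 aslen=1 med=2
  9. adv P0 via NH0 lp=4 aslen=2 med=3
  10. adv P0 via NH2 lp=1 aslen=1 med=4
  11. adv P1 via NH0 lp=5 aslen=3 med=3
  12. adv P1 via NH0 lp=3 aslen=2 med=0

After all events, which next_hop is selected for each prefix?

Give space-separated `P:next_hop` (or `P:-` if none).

Op 1: best P0=- P1=NH0
Op 2: best P0=- P1=-
Op 3: best P0=- P1=NH0
Op 4: best P0=NH2 P1=NH0
Op 5: best P0=NH2 P1=NH0
Op 6: best P0=NH2 P1=NH1
Op 7: best P0=NH2 P1=NH1
Op 8: best P0=NH2 P1=NH1
Op 9: best P0=NH0 P1=NH1
Op 10: best P0=NH0 P1=NH1
Op 11: best P0=NH0 P1=NH1
Op 12: best P0=NH0 P1=NH1

Answer: P0:NH0 P1:NH1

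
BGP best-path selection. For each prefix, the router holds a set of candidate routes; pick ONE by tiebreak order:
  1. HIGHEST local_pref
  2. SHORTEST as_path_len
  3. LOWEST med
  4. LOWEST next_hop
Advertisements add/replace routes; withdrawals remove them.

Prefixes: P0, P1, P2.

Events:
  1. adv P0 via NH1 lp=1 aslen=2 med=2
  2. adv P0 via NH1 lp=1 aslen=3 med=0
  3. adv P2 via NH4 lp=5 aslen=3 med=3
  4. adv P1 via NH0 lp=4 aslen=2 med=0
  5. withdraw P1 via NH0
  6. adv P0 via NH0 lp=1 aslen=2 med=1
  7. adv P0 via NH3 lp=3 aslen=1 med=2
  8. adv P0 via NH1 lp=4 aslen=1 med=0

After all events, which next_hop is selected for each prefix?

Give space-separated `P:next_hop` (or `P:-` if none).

Answer: P0:NH1 P1:- P2:NH4

Derivation:
Op 1: best P0=NH1 P1=- P2=-
Op 2: best P0=NH1 P1=- P2=-
Op 3: best P0=NH1 P1=- P2=NH4
Op 4: best P0=NH1 P1=NH0 P2=NH4
Op 5: best P0=NH1 P1=- P2=NH4
Op 6: best P0=NH0 P1=- P2=NH4
Op 7: best P0=NH3 P1=- P2=NH4
Op 8: best P0=NH1 P1=- P2=NH4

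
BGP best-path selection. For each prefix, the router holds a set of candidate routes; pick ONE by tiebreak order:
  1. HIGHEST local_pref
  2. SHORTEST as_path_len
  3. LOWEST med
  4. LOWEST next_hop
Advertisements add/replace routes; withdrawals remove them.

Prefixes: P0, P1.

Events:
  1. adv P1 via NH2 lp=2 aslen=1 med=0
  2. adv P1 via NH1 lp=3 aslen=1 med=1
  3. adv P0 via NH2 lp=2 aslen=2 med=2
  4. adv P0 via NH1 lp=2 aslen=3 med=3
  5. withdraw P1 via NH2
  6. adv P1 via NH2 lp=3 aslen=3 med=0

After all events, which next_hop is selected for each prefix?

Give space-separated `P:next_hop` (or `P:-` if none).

Answer: P0:NH2 P1:NH1

Derivation:
Op 1: best P0=- P1=NH2
Op 2: best P0=- P1=NH1
Op 3: best P0=NH2 P1=NH1
Op 4: best P0=NH2 P1=NH1
Op 5: best P0=NH2 P1=NH1
Op 6: best P0=NH2 P1=NH1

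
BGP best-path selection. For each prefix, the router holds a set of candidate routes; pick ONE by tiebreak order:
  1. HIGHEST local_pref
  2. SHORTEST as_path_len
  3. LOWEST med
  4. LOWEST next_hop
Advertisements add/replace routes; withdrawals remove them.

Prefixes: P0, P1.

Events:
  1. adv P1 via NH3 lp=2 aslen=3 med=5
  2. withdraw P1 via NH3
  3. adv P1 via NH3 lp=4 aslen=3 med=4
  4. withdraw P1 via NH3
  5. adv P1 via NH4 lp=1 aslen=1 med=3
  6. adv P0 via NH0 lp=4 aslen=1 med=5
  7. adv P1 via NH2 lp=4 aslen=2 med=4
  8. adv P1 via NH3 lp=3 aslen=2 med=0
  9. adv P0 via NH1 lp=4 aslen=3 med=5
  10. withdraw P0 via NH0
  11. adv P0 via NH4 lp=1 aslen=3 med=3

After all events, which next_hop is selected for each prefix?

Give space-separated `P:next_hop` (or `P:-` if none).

Answer: P0:NH1 P1:NH2

Derivation:
Op 1: best P0=- P1=NH3
Op 2: best P0=- P1=-
Op 3: best P0=- P1=NH3
Op 4: best P0=- P1=-
Op 5: best P0=- P1=NH4
Op 6: best P0=NH0 P1=NH4
Op 7: best P0=NH0 P1=NH2
Op 8: best P0=NH0 P1=NH2
Op 9: best P0=NH0 P1=NH2
Op 10: best P0=NH1 P1=NH2
Op 11: best P0=NH1 P1=NH2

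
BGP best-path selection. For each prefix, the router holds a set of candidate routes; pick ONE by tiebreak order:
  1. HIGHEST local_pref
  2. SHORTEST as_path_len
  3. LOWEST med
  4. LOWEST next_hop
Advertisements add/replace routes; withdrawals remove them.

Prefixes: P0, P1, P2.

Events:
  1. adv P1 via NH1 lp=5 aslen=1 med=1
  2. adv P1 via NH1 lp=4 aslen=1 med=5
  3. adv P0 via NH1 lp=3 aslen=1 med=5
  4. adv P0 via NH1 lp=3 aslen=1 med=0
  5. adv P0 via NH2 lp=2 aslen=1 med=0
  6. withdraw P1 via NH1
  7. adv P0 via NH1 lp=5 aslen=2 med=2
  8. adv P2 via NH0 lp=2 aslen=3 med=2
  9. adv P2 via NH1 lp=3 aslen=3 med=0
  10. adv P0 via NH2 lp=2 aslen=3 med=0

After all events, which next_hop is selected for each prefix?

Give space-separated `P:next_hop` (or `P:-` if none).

Answer: P0:NH1 P1:- P2:NH1

Derivation:
Op 1: best P0=- P1=NH1 P2=-
Op 2: best P0=- P1=NH1 P2=-
Op 3: best P0=NH1 P1=NH1 P2=-
Op 4: best P0=NH1 P1=NH1 P2=-
Op 5: best P0=NH1 P1=NH1 P2=-
Op 6: best P0=NH1 P1=- P2=-
Op 7: best P0=NH1 P1=- P2=-
Op 8: best P0=NH1 P1=- P2=NH0
Op 9: best P0=NH1 P1=- P2=NH1
Op 10: best P0=NH1 P1=- P2=NH1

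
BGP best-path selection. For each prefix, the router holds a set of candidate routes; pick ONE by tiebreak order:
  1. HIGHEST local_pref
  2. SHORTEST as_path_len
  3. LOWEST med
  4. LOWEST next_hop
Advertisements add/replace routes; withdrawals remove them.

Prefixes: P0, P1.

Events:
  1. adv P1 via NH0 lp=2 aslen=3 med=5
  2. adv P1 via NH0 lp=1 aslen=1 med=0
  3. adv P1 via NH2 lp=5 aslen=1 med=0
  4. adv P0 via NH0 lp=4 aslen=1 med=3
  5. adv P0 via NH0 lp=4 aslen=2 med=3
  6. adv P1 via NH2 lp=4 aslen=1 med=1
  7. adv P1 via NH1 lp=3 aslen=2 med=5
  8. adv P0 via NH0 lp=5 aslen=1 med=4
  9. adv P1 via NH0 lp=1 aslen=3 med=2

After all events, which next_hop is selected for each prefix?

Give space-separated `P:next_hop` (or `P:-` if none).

Answer: P0:NH0 P1:NH2

Derivation:
Op 1: best P0=- P1=NH0
Op 2: best P0=- P1=NH0
Op 3: best P0=- P1=NH2
Op 4: best P0=NH0 P1=NH2
Op 5: best P0=NH0 P1=NH2
Op 6: best P0=NH0 P1=NH2
Op 7: best P0=NH0 P1=NH2
Op 8: best P0=NH0 P1=NH2
Op 9: best P0=NH0 P1=NH2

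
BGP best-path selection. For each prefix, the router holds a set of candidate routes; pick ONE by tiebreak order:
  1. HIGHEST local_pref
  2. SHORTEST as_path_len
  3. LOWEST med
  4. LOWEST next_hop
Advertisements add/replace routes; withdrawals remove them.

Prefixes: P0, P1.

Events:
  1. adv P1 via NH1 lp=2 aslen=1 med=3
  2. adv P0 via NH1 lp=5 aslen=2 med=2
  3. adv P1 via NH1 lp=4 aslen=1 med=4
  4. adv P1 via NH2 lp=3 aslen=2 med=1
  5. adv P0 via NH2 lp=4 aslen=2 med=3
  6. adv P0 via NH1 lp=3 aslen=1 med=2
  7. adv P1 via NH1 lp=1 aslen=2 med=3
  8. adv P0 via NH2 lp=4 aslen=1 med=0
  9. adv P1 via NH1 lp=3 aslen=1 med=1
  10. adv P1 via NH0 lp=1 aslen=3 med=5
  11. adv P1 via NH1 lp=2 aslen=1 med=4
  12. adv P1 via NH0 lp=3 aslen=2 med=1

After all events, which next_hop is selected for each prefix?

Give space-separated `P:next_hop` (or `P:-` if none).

Answer: P0:NH2 P1:NH0

Derivation:
Op 1: best P0=- P1=NH1
Op 2: best P0=NH1 P1=NH1
Op 3: best P0=NH1 P1=NH1
Op 4: best P0=NH1 P1=NH1
Op 5: best P0=NH1 P1=NH1
Op 6: best P0=NH2 P1=NH1
Op 7: best P0=NH2 P1=NH2
Op 8: best P0=NH2 P1=NH2
Op 9: best P0=NH2 P1=NH1
Op 10: best P0=NH2 P1=NH1
Op 11: best P0=NH2 P1=NH2
Op 12: best P0=NH2 P1=NH0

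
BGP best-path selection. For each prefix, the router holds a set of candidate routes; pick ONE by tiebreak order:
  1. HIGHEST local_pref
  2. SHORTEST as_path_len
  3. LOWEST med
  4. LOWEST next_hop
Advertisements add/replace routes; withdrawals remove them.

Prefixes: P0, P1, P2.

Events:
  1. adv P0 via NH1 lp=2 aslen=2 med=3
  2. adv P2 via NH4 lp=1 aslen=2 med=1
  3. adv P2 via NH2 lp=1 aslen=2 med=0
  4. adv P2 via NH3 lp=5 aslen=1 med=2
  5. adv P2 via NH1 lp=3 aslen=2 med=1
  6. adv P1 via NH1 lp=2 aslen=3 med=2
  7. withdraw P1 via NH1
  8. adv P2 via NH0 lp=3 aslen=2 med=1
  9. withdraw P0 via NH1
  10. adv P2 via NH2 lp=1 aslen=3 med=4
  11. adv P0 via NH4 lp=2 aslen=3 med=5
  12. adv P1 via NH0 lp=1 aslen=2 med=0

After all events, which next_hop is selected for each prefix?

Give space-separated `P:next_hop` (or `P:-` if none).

Answer: P0:NH4 P1:NH0 P2:NH3

Derivation:
Op 1: best P0=NH1 P1=- P2=-
Op 2: best P0=NH1 P1=- P2=NH4
Op 3: best P0=NH1 P1=- P2=NH2
Op 4: best P0=NH1 P1=- P2=NH3
Op 5: best P0=NH1 P1=- P2=NH3
Op 6: best P0=NH1 P1=NH1 P2=NH3
Op 7: best P0=NH1 P1=- P2=NH3
Op 8: best P0=NH1 P1=- P2=NH3
Op 9: best P0=- P1=- P2=NH3
Op 10: best P0=- P1=- P2=NH3
Op 11: best P0=NH4 P1=- P2=NH3
Op 12: best P0=NH4 P1=NH0 P2=NH3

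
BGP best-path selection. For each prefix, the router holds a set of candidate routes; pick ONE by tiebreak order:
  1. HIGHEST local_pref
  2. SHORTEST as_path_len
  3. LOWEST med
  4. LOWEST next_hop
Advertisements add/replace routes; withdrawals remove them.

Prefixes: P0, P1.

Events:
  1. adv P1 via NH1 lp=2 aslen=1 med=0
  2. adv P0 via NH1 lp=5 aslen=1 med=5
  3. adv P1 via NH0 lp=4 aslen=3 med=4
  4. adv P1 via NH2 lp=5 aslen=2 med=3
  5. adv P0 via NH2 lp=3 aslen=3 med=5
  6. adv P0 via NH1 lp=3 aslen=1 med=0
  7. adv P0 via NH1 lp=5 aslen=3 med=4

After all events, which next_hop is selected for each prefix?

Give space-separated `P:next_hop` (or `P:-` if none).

Answer: P0:NH1 P1:NH2

Derivation:
Op 1: best P0=- P1=NH1
Op 2: best P0=NH1 P1=NH1
Op 3: best P0=NH1 P1=NH0
Op 4: best P0=NH1 P1=NH2
Op 5: best P0=NH1 P1=NH2
Op 6: best P0=NH1 P1=NH2
Op 7: best P0=NH1 P1=NH2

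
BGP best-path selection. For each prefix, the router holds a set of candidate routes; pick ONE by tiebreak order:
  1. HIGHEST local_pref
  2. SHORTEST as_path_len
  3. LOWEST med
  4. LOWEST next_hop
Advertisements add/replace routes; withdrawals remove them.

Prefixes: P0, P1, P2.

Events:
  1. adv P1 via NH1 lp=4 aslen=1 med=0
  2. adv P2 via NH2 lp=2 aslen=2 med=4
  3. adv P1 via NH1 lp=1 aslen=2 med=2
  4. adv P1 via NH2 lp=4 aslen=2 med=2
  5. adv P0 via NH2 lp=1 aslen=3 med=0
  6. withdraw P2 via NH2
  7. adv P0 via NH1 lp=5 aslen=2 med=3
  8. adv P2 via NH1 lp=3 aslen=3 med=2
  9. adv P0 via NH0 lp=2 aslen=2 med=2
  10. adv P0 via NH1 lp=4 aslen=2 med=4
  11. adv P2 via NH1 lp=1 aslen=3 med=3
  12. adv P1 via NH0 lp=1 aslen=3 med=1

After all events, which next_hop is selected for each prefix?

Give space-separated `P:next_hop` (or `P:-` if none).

Answer: P0:NH1 P1:NH2 P2:NH1

Derivation:
Op 1: best P0=- P1=NH1 P2=-
Op 2: best P0=- P1=NH1 P2=NH2
Op 3: best P0=- P1=NH1 P2=NH2
Op 4: best P0=- P1=NH2 P2=NH2
Op 5: best P0=NH2 P1=NH2 P2=NH2
Op 6: best P0=NH2 P1=NH2 P2=-
Op 7: best P0=NH1 P1=NH2 P2=-
Op 8: best P0=NH1 P1=NH2 P2=NH1
Op 9: best P0=NH1 P1=NH2 P2=NH1
Op 10: best P0=NH1 P1=NH2 P2=NH1
Op 11: best P0=NH1 P1=NH2 P2=NH1
Op 12: best P0=NH1 P1=NH2 P2=NH1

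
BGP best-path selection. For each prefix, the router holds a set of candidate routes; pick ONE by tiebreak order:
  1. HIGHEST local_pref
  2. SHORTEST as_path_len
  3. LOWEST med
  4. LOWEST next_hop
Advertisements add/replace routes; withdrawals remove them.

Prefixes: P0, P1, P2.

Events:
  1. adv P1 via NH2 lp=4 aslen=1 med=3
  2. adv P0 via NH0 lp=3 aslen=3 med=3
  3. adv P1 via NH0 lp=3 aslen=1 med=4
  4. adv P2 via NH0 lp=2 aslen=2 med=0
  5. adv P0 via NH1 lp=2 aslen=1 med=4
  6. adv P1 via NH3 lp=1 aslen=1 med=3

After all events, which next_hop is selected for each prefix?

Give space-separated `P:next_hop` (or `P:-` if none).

Answer: P0:NH0 P1:NH2 P2:NH0

Derivation:
Op 1: best P0=- P1=NH2 P2=-
Op 2: best P0=NH0 P1=NH2 P2=-
Op 3: best P0=NH0 P1=NH2 P2=-
Op 4: best P0=NH0 P1=NH2 P2=NH0
Op 5: best P0=NH0 P1=NH2 P2=NH0
Op 6: best P0=NH0 P1=NH2 P2=NH0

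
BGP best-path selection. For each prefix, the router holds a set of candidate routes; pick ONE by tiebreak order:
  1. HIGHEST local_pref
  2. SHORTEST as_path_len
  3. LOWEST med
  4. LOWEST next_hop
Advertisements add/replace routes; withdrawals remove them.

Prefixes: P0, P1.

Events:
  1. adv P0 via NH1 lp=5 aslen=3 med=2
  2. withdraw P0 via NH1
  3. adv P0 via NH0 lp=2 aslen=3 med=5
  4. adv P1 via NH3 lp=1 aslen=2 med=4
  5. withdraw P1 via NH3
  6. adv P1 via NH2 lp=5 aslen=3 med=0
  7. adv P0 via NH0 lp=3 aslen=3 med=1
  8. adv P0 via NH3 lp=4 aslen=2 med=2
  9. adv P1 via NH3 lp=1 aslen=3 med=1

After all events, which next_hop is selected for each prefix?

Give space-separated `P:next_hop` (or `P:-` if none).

Op 1: best P0=NH1 P1=-
Op 2: best P0=- P1=-
Op 3: best P0=NH0 P1=-
Op 4: best P0=NH0 P1=NH3
Op 5: best P0=NH0 P1=-
Op 6: best P0=NH0 P1=NH2
Op 7: best P0=NH0 P1=NH2
Op 8: best P0=NH3 P1=NH2
Op 9: best P0=NH3 P1=NH2

Answer: P0:NH3 P1:NH2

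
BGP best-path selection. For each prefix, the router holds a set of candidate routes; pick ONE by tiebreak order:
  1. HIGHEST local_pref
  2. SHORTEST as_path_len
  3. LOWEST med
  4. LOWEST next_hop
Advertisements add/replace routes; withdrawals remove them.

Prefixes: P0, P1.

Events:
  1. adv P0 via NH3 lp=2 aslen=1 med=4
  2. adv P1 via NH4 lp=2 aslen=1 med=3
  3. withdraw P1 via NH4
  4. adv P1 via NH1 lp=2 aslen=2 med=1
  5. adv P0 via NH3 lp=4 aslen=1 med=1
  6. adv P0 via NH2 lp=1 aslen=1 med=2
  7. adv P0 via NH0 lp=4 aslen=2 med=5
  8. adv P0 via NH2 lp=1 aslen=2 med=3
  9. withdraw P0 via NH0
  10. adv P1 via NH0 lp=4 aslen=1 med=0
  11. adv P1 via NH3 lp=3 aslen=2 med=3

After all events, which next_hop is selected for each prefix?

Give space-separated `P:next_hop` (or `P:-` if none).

Answer: P0:NH3 P1:NH0

Derivation:
Op 1: best P0=NH3 P1=-
Op 2: best P0=NH3 P1=NH4
Op 3: best P0=NH3 P1=-
Op 4: best P0=NH3 P1=NH1
Op 5: best P0=NH3 P1=NH1
Op 6: best P0=NH3 P1=NH1
Op 7: best P0=NH3 P1=NH1
Op 8: best P0=NH3 P1=NH1
Op 9: best P0=NH3 P1=NH1
Op 10: best P0=NH3 P1=NH0
Op 11: best P0=NH3 P1=NH0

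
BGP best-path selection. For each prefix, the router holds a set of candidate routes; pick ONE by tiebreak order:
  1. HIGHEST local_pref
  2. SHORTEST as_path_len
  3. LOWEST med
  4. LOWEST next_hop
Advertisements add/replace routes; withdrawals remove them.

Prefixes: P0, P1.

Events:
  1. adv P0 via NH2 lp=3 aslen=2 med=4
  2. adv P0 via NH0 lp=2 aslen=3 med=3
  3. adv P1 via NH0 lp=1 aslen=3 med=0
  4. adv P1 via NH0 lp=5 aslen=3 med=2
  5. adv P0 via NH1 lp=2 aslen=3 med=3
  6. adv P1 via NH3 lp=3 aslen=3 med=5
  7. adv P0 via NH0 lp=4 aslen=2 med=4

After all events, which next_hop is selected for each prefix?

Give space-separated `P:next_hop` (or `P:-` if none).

Op 1: best P0=NH2 P1=-
Op 2: best P0=NH2 P1=-
Op 3: best P0=NH2 P1=NH0
Op 4: best P0=NH2 P1=NH0
Op 5: best P0=NH2 P1=NH0
Op 6: best P0=NH2 P1=NH0
Op 7: best P0=NH0 P1=NH0

Answer: P0:NH0 P1:NH0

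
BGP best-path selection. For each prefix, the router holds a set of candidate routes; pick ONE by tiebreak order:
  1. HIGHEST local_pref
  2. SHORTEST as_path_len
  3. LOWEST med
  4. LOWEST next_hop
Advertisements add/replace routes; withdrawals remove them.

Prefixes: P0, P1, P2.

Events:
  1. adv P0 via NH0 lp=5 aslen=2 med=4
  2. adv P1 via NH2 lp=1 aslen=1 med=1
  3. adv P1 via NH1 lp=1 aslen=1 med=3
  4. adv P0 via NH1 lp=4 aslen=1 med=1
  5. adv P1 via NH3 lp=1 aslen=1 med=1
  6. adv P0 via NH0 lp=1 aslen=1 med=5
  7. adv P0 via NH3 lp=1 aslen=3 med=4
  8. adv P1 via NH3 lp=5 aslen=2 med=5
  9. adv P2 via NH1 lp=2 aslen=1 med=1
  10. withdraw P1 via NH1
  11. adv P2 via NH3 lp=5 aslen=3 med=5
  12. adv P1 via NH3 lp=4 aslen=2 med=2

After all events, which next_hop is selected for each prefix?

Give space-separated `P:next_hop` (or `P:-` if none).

Op 1: best P0=NH0 P1=- P2=-
Op 2: best P0=NH0 P1=NH2 P2=-
Op 3: best P0=NH0 P1=NH2 P2=-
Op 4: best P0=NH0 P1=NH2 P2=-
Op 5: best P0=NH0 P1=NH2 P2=-
Op 6: best P0=NH1 P1=NH2 P2=-
Op 7: best P0=NH1 P1=NH2 P2=-
Op 8: best P0=NH1 P1=NH3 P2=-
Op 9: best P0=NH1 P1=NH3 P2=NH1
Op 10: best P0=NH1 P1=NH3 P2=NH1
Op 11: best P0=NH1 P1=NH3 P2=NH3
Op 12: best P0=NH1 P1=NH3 P2=NH3

Answer: P0:NH1 P1:NH3 P2:NH3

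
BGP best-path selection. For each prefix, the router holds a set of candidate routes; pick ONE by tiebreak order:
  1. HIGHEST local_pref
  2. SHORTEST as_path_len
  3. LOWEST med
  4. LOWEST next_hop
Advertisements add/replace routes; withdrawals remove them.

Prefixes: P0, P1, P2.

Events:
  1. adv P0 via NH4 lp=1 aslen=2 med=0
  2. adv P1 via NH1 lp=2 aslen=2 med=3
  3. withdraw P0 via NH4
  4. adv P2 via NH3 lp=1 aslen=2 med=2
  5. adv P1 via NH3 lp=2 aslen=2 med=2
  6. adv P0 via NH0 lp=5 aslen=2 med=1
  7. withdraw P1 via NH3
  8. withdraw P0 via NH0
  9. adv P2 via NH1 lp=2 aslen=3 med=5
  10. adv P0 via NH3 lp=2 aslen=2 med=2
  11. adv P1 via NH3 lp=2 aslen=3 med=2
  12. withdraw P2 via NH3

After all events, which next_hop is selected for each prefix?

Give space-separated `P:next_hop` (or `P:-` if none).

Answer: P0:NH3 P1:NH1 P2:NH1

Derivation:
Op 1: best P0=NH4 P1=- P2=-
Op 2: best P0=NH4 P1=NH1 P2=-
Op 3: best P0=- P1=NH1 P2=-
Op 4: best P0=- P1=NH1 P2=NH3
Op 5: best P0=- P1=NH3 P2=NH3
Op 6: best P0=NH0 P1=NH3 P2=NH3
Op 7: best P0=NH0 P1=NH1 P2=NH3
Op 8: best P0=- P1=NH1 P2=NH3
Op 9: best P0=- P1=NH1 P2=NH1
Op 10: best P0=NH3 P1=NH1 P2=NH1
Op 11: best P0=NH3 P1=NH1 P2=NH1
Op 12: best P0=NH3 P1=NH1 P2=NH1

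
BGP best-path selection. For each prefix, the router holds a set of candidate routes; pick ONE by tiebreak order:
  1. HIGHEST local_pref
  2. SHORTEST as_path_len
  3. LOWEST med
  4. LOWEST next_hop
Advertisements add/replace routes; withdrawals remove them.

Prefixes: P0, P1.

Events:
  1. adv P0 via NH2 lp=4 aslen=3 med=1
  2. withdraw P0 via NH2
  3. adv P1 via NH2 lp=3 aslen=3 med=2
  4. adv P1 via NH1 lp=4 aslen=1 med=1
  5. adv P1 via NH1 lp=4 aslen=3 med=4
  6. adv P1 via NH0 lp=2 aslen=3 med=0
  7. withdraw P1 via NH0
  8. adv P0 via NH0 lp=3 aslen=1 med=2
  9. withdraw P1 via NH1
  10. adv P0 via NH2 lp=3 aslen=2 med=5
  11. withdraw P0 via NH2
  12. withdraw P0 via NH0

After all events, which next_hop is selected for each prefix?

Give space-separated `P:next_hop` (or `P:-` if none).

Op 1: best P0=NH2 P1=-
Op 2: best P0=- P1=-
Op 3: best P0=- P1=NH2
Op 4: best P0=- P1=NH1
Op 5: best P0=- P1=NH1
Op 6: best P0=- P1=NH1
Op 7: best P0=- P1=NH1
Op 8: best P0=NH0 P1=NH1
Op 9: best P0=NH0 P1=NH2
Op 10: best P0=NH0 P1=NH2
Op 11: best P0=NH0 P1=NH2
Op 12: best P0=- P1=NH2

Answer: P0:- P1:NH2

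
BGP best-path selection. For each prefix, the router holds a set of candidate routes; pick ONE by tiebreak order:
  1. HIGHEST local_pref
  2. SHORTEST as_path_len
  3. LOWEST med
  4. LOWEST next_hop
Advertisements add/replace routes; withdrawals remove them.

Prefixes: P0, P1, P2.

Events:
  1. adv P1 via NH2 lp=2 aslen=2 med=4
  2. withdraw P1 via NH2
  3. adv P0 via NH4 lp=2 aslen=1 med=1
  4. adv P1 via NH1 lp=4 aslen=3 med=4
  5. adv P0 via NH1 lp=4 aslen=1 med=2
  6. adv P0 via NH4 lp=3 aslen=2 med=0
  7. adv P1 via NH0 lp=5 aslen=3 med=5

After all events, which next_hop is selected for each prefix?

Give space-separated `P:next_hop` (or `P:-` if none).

Answer: P0:NH1 P1:NH0 P2:-

Derivation:
Op 1: best P0=- P1=NH2 P2=-
Op 2: best P0=- P1=- P2=-
Op 3: best P0=NH4 P1=- P2=-
Op 4: best P0=NH4 P1=NH1 P2=-
Op 5: best P0=NH1 P1=NH1 P2=-
Op 6: best P0=NH1 P1=NH1 P2=-
Op 7: best P0=NH1 P1=NH0 P2=-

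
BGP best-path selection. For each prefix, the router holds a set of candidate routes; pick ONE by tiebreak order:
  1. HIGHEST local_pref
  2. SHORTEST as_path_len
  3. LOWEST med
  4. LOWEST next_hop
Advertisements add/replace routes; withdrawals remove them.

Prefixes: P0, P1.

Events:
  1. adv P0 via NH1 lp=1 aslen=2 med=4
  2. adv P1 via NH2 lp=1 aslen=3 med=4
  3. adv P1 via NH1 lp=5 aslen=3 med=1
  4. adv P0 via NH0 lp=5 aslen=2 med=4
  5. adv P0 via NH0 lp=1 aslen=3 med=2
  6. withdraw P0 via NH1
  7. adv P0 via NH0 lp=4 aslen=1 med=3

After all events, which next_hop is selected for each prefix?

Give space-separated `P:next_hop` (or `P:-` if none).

Op 1: best P0=NH1 P1=-
Op 2: best P0=NH1 P1=NH2
Op 3: best P0=NH1 P1=NH1
Op 4: best P0=NH0 P1=NH1
Op 5: best P0=NH1 P1=NH1
Op 6: best P0=NH0 P1=NH1
Op 7: best P0=NH0 P1=NH1

Answer: P0:NH0 P1:NH1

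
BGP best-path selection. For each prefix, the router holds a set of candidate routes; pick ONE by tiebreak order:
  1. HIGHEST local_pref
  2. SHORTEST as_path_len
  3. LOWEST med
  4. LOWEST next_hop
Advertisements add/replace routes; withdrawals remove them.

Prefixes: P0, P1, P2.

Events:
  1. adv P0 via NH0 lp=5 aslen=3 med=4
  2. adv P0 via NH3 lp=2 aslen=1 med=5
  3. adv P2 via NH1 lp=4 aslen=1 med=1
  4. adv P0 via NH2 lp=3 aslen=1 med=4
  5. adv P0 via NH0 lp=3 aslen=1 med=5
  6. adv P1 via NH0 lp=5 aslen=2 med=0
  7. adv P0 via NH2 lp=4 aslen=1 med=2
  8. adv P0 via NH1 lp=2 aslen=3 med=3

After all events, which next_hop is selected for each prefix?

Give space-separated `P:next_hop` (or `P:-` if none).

Op 1: best P0=NH0 P1=- P2=-
Op 2: best P0=NH0 P1=- P2=-
Op 3: best P0=NH0 P1=- P2=NH1
Op 4: best P0=NH0 P1=- P2=NH1
Op 5: best P0=NH2 P1=- P2=NH1
Op 6: best P0=NH2 P1=NH0 P2=NH1
Op 7: best P0=NH2 P1=NH0 P2=NH1
Op 8: best P0=NH2 P1=NH0 P2=NH1

Answer: P0:NH2 P1:NH0 P2:NH1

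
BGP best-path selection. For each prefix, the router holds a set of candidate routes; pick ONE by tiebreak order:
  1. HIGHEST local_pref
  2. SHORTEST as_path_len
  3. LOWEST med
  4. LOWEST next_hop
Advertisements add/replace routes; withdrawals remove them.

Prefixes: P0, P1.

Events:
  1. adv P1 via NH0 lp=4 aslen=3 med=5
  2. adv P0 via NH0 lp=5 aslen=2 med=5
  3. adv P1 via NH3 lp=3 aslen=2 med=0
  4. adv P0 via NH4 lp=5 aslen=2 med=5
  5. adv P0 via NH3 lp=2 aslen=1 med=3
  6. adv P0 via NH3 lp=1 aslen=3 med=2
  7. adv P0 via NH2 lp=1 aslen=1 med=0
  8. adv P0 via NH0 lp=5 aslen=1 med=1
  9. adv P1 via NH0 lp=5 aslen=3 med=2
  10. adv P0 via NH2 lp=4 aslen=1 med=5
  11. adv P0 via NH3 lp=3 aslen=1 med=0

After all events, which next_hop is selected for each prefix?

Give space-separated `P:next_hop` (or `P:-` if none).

Op 1: best P0=- P1=NH0
Op 2: best P0=NH0 P1=NH0
Op 3: best P0=NH0 P1=NH0
Op 4: best P0=NH0 P1=NH0
Op 5: best P0=NH0 P1=NH0
Op 6: best P0=NH0 P1=NH0
Op 7: best P0=NH0 P1=NH0
Op 8: best P0=NH0 P1=NH0
Op 9: best P0=NH0 P1=NH0
Op 10: best P0=NH0 P1=NH0
Op 11: best P0=NH0 P1=NH0

Answer: P0:NH0 P1:NH0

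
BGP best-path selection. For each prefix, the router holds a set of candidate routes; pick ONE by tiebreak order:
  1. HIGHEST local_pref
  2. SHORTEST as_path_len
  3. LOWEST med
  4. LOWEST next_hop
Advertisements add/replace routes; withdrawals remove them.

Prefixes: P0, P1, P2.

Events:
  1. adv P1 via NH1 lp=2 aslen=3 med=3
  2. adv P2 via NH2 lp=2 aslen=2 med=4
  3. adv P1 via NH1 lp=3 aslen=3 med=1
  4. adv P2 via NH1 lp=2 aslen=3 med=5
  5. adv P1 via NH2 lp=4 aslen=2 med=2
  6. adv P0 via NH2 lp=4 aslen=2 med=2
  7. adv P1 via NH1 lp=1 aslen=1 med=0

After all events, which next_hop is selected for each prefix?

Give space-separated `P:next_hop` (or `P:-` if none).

Op 1: best P0=- P1=NH1 P2=-
Op 2: best P0=- P1=NH1 P2=NH2
Op 3: best P0=- P1=NH1 P2=NH2
Op 4: best P0=- P1=NH1 P2=NH2
Op 5: best P0=- P1=NH2 P2=NH2
Op 6: best P0=NH2 P1=NH2 P2=NH2
Op 7: best P0=NH2 P1=NH2 P2=NH2

Answer: P0:NH2 P1:NH2 P2:NH2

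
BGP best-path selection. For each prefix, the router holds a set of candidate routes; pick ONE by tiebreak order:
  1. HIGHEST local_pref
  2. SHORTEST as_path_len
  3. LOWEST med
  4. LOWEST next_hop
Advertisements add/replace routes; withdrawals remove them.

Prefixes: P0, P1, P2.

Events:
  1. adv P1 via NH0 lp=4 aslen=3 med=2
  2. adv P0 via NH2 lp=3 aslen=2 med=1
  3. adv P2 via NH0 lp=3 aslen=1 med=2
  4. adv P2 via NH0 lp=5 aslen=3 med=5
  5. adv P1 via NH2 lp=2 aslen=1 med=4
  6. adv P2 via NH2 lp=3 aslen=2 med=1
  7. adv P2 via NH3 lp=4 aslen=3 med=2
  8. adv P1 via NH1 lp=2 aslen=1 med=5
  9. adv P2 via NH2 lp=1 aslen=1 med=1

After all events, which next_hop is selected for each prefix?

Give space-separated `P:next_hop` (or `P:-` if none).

Op 1: best P0=- P1=NH0 P2=-
Op 2: best P0=NH2 P1=NH0 P2=-
Op 3: best P0=NH2 P1=NH0 P2=NH0
Op 4: best P0=NH2 P1=NH0 P2=NH0
Op 5: best P0=NH2 P1=NH0 P2=NH0
Op 6: best P0=NH2 P1=NH0 P2=NH0
Op 7: best P0=NH2 P1=NH0 P2=NH0
Op 8: best P0=NH2 P1=NH0 P2=NH0
Op 9: best P0=NH2 P1=NH0 P2=NH0

Answer: P0:NH2 P1:NH0 P2:NH0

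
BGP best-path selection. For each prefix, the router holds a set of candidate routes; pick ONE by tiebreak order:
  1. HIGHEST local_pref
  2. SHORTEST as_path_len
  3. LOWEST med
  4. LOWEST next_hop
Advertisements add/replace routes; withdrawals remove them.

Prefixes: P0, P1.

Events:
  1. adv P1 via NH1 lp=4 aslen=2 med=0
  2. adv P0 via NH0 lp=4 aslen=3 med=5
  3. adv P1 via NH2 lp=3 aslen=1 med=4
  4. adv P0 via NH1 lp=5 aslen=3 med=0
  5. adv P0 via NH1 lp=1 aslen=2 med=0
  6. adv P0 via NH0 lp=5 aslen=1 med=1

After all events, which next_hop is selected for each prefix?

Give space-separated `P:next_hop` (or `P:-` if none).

Answer: P0:NH0 P1:NH1

Derivation:
Op 1: best P0=- P1=NH1
Op 2: best P0=NH0 P1=NH1
Op 3: best P0=NH0 P1=NH1
Op 4: best P0=NH1 P1=NH1
Op 5: best P0=NH0 P1=NH1
Op 6: best P0=NH0 P1=NH1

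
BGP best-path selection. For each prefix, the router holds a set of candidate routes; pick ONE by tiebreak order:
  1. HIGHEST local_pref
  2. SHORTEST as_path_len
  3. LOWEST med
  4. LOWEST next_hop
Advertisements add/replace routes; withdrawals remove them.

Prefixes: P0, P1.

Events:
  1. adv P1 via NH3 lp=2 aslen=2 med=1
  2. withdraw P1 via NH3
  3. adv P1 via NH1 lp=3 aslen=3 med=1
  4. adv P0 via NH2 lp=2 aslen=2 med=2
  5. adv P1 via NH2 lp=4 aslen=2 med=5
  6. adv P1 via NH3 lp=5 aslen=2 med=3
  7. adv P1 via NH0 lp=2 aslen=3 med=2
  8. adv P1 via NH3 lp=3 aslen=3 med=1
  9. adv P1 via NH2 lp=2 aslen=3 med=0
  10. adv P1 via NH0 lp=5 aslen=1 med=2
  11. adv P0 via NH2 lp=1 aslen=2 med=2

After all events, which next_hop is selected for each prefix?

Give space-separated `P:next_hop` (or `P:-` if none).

Op 1: best P0=- P1=NH3
Op 2: best P0=- P1=-
Op 3: best P0=- P1=NH1
Op 4: best P0=NH2 P1=NH1
Op 5: best P0=NH2 P1=NH2
Op 6: best P0=NH2 P1=NH3
Op 7: best P0=NH2 P1=NH3
Op 8: best P0=NH2 P1=NH2
Op 9: best P0=NH2 P1=NH1
Op 10: best P0=NH2 P1=NH0
Op 11: best P0=NH2 P1=NH0

Answer: P0:NH2 P1:NH0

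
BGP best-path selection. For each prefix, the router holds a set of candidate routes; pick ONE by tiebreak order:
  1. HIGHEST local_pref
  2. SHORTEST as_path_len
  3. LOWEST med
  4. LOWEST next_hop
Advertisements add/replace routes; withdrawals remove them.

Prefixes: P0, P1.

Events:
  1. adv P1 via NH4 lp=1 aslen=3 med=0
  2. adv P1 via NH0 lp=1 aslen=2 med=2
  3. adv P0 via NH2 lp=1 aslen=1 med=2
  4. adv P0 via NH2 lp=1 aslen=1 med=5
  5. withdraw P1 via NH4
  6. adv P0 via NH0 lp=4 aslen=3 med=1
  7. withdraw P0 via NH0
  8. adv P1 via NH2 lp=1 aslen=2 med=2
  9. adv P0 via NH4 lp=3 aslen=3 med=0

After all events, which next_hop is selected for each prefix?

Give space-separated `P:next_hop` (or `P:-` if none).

Op 1: best P0=- P1=NH4
Op 2: best P0=- P1=NH0
Op 3: best P0=NH2 P1=NH0
Op 4: best P0=NH2 P1=NH0
Op 5: best P0=NH2 P1=NH0
Op 6: best P0=NH0 P1=NH0
Op 7: best P0=NH2 P1=NH0
Op 8: best P0=NH2 P1=NH0
Op 9: best P0=NH4 P1=NH0

Answer: P0:NH4 P1:NH0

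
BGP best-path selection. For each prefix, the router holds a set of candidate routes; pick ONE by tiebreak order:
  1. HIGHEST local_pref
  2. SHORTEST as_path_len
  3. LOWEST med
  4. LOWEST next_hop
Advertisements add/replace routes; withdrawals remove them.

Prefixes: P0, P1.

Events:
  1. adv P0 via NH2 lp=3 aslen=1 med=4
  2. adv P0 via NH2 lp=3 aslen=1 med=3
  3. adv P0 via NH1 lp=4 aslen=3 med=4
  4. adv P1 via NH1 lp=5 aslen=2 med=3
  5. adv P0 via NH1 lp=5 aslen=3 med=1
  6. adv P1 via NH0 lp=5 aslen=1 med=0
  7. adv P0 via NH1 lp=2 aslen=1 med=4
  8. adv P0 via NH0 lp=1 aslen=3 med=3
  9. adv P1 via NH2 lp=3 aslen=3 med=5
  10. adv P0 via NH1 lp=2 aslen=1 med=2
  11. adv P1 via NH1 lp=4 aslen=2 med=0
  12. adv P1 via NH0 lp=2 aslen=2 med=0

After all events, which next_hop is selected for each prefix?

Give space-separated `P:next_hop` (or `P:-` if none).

Op 1: best P0=NH2 P1=-
Op 2: best P0=NH2 P1=-
Op 3: best P0=NH1 P1=-
Op 4: best P0=NH1 P1=NH1
Op 5: best P0=NH1 P1=NH1
Op 6: best P0=NH1 P1=NH0
Op 7: best P0=NH2 P1=NH0
Op 8: best P0=NH2 P1=NH0
Op 9: best P0=NH2 P1=NH0
Op 10: best P0=NH2 P1=NH0
Op 11: best P0=NH2 P1=NH0
Op 12: best P0=NH2 P1=NH1

Answer: P0:NH2 P1:NH1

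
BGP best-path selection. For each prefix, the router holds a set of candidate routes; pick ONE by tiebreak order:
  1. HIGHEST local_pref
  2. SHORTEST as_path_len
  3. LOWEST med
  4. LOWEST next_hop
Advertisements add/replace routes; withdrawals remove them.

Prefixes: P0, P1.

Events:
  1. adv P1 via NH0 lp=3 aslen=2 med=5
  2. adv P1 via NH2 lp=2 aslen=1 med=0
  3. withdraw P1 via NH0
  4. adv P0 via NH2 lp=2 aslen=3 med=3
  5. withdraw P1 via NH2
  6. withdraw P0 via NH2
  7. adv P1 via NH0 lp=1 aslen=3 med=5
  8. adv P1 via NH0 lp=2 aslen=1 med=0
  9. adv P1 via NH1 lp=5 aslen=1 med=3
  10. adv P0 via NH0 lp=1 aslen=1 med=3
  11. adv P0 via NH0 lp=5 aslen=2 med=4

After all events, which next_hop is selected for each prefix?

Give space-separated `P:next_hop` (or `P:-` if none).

Op 1: best P0=- P1=NH0
Op 2: best P0=- P1=NH0
Op 3: best P0=- P1=NH2
Op 4: best P0=NH2 P1=NH2
Op 5: best P0=NH2 P1=-
Op 6: best P0=- P1=-
Op 7: best P0=- P1=NH0
Op 8: best P0=- P1=NH0
Op 9: best P0=- P1=NH1
Op 10: best P0=NH0 P1=NH1
Op 11: best P0=NH0 P1=NH1

Answer: P0:NH0 P1:NH1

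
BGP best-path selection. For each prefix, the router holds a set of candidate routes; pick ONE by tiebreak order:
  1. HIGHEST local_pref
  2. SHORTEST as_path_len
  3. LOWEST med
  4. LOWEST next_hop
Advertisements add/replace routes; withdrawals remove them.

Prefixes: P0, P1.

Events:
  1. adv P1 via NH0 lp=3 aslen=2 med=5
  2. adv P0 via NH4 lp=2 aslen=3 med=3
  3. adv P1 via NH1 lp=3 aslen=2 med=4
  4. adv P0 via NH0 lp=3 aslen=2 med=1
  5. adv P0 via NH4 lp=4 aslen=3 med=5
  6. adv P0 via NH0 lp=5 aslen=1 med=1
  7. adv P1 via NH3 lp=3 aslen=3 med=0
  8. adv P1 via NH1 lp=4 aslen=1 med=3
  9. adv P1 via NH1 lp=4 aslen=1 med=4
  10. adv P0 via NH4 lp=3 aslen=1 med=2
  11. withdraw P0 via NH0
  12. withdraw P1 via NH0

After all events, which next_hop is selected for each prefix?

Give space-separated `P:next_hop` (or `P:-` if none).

Op 1: best P0=- P1=NH0
Op 2: best P0=NH4 P1=NH0
Op 3: best P0=NH4 P1=NH1
Op 4: best P0=NH0 P1=NH1
Op 5: best P0=NH4 P1=NH1
Op 6: best P0=NH0 P1=NH1
Op 7: best P0=NH0 P1=NH1
Op 8: best P0=NH0 P1=NH1
Op 9: best P0=NH0 P1=NH1
Op 10: best P0=NH0 P1=NH1
Op 11: best P0=NH4 P1=NH1
Op 12: best P0=NH4 P1=NH1

Answer: P0:NH4 P1:NH1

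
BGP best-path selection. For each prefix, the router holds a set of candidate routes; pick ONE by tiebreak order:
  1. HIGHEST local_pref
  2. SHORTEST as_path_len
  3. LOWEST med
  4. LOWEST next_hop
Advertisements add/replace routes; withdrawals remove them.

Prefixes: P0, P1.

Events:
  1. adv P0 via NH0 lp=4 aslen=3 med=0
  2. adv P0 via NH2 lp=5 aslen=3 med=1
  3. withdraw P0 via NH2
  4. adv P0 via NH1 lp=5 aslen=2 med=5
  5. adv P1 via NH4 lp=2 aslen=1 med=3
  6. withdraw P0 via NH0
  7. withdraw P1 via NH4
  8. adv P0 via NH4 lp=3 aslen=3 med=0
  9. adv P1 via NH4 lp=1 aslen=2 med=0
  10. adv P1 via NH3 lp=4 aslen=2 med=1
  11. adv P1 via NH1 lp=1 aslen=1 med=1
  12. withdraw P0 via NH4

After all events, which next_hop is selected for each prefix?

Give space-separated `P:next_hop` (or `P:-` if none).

Op 1: best P0=NH0 P1=-
Op 2: best P0=NH2 P1=-
Op 3: best P0=NH0 P1=-
Op 4: best P0=NH1 P1=-
Op 5: best P0=NH1 P1=NH4
Op 6: best P0=NH1 P1=NH4
Op 7: best P0=NH1 P1=-
Op 8: best P0=NH1 P1=-
Op 9: best P0=NH1 P1=NH4
Op 10: best P0=NH1 P1=NH3
Op 11: best P0=NH1 P1=NH3
Op 12: best P0=NH1 P1=NH3

Answer: P0:NH1 P1:NH3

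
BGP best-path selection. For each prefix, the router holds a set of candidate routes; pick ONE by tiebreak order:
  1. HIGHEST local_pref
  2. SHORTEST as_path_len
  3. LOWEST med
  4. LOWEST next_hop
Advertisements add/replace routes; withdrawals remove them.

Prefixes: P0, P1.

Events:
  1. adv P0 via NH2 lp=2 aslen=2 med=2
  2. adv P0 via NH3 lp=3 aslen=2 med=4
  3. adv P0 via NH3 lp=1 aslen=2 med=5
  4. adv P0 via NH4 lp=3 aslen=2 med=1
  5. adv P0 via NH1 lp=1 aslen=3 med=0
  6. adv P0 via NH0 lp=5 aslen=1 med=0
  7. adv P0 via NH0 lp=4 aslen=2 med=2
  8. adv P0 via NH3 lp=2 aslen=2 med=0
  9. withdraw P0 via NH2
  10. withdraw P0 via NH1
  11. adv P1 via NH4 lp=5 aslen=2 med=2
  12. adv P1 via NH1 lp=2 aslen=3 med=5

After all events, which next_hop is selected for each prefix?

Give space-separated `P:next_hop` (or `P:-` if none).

Answer: P0:NH0 P1:NH4

Derivation:
Op 1: best P0=NH2 P1=-
Op 2: best P0=NH3 P1=-
Op 3: best P0=NH2 P1=-
Op 4: best P0=NH4 P1=-
Op 5: best P0=NH4 P1=-
Op 6: best P0=NH0 P1=-
Op 7: best P0=NH0 P1=-
Op 8: best P0=NH0 P1=-
Op 9: best P0=NH0 P1=-
Op 10: best P0=NH0 P1=-
Op 11: best P0=NH0 P1=NH4
Op 12: best P0=NH0 P1=NH4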